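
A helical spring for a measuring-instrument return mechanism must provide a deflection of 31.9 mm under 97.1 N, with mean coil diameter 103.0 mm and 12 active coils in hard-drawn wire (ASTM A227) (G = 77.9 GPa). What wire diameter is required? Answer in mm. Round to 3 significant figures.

8.00 mm

Required rate k = F/δ = 97.1/31.9 = 3.0439 N/mm
d = (8D³N_a·k / G)^(1/4) = (8·103.0³·12·3.0439 / (77.9×10³))^0.25
  = (4099)^0.25 = 8.0014 mm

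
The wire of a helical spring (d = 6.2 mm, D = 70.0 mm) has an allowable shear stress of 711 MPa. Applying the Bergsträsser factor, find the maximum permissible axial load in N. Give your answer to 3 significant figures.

C = D/d = 70.0/6.2 = 11.2903
K_B = (4C+2)/(4C−3) = 47.161/42.161 = 1.1186
τ_max = K·8FD/(πd³) → F_max = τ_allow·πd³/(8DK)
F_max = 711·π·6.2³/(8·70.0·1.1186) = 5.3235e+05/626.41 = 849.84 N

850 N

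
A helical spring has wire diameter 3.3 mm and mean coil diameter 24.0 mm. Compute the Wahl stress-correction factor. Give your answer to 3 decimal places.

C = D/d = 24.0/3.3 = 7.2727
K_W = (4C−1)/(4C−4) + 0.615/C = 28.091/25.091 + 0.0846 = 1.2041

1.204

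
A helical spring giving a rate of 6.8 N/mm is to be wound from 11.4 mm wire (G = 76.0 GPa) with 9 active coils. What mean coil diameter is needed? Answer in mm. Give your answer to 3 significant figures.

D = (Gd⁴/(8N_a·k))^(1/3) = (76.0×10³·11.4⁴/(8·9·6.8))^(1/3)
  = (2.62175e+06)^(1/3) = 137.8893 mm

138 mm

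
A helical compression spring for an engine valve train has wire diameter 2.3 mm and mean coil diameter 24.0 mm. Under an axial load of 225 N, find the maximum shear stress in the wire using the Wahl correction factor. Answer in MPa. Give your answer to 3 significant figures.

Spring index C = D/d = 24.0/2.3 = 10.4348
K_W = (4C−1)/(4C−4) + 0.615/C = 40.739/37.739 + 0.0589 = 1.1384
τ₀ = 8FD/(πd³) = 8·225·24.0/(π·2.3³) = 43200/38.224 = 1130.2 MPa
τ_max = K·τ₀ = 1.1384 × 1130.2 = 1286.6 MPa

1290 MPa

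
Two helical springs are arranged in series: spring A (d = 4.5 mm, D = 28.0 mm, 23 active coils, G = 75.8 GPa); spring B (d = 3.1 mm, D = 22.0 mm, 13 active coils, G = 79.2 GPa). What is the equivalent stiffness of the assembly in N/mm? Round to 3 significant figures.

k_A = Gd⁴/(8D³N_a) = (75.8×10³)(4.5⁴)/(8·28.0³·23) = 7.6953 N/mm
k_B = Gd⁴/(8D³N_a) = (79.2×10³)(3.1⁴)/(8·22.0³·13) = 6.605 N/mm
Series: 1/k_eq = 1/7.6953 + 1/6.605 = 0.28135; k_eq = 3.5543 N/mm

3.55 N/mm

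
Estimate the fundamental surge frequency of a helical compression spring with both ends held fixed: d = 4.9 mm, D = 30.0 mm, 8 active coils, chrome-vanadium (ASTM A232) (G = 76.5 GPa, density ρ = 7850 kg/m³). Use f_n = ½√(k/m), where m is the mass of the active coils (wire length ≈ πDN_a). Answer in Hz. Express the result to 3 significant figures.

k = Gd⁴/(8D³N_a) = (76.5×10³)(4.9⁴)/(8·30.0³·8) = 25.521 N/mm = 25521 N/m
Wire length L = πDN_a = π·30.0·8 = 753.98 mm
m = ρ·(πd²/4)·L = 7850 × 18.857×10⁻⁶ m² × 0.75398 m = 0.11161 kg
f_n = ½√(k/m) = 0.5·√(25521/0.11161) = 0.5·√(2.2866e+05) = 239.09 Hz

239 Hz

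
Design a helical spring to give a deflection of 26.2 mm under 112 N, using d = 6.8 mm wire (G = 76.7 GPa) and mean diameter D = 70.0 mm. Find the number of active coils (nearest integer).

Required rate k = F/δ = 112/26.2 = 4.2748 N/mm
N_a = Gd⁴/(8D³k) = (76.7×10³ × 6.8⁴)/(8 × 70.0³ × 4.2748)
    = 1.63995e+08 / 1.17301e+07 = 13.98 → 14 coils

14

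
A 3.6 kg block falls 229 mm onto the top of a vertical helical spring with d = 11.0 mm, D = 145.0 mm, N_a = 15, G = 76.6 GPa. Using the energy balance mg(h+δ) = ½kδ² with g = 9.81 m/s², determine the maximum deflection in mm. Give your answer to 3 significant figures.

k = Gd⁴/(8D³N_a) = (76.6×10³)(11.0⁴)/(8·145.0³·15) = 3.0656 N/mm
W = mg = 3.6 × 9.81 = 35.316 N
½kδ² − Wδ − Wh = 0 → δ = (W + √(W² + 2kWh))/k
δ = (35.316 + √(1247.2 + 49585.1))/3.0656 = (35.316 + 225.46)/3.0656 = 85.066 mm

85.1 mm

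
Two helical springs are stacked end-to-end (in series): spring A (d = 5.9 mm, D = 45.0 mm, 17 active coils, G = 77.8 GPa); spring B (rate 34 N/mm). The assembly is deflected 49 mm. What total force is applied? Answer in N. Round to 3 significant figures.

k_A = Gd⁴/(8D³N_a) = (77.8×10³)(5.9⁴)/(8·45.0³·17) = 7.607 N/mm
Series: 1/k_eq = 1/7.607 + 1/34 = 0.16087; k_eq = 6.2162 N/mm
F = k_eq·δ = 6.2162·49 = 304.59 N

305 N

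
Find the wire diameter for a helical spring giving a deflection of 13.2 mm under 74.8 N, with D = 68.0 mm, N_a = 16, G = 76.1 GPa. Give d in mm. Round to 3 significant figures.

7.40 mm

Required rate k = F/δ = 74.8/13.2 = 5.6667 N/mm
d = (8D³N_a·k / G)^(1/4) = (8·68.0³·16·5.6667 / (76.1×10³))^0.25
  = (2997)^0.25 = 7.3989 mm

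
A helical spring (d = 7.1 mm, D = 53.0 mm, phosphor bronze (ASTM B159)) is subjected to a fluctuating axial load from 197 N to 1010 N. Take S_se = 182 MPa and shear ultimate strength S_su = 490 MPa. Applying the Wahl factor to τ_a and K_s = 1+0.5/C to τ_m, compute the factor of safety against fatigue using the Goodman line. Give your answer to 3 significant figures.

0.665

C = D/d = 53.0/7.1 = 7.4648; K_W = (4C−1)/(4C−4)+0.615/C = 1.1984; K_s = 1+0.5/C = 1.0670
F_a = (F_max−F_min)/2 = 406.5 N; F_m = (F_max+F_min)/2 = 603.5 N
τ_a = K_W·8F_aD/(πd³) = 1.1984 × 153.29 = 183.7 MPa
τ_m = K_s·8F_mD/(πd³) = 1.0670 × 227.57 = 242.81 MPa
Goodman: 1/n_f = τ_a/S_se + τ_m/S_su = 183.7/182 + 242.81/490 = 1.00933 + 0.49554 = 1.5049
n_f = 1/1.5049 = 0.6645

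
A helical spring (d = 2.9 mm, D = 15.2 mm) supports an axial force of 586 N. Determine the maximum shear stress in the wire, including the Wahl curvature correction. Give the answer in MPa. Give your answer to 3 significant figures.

Spring index C = D/d = 15.2/2.9 = 5.2414
K_W = (4C−1)/(4C−4) + 0.615/C = 19.966/16.966 + 0.1173 = 1.2942
τ₀ = 8FD/(πd³) = 8·586·15.2/(π·2.9³) = 71257.6/76.62 = 930.01 MPa
τ_max = K·τ₀ = 1.2942 × 930.01 = 1203.6 MPa

1200 MPa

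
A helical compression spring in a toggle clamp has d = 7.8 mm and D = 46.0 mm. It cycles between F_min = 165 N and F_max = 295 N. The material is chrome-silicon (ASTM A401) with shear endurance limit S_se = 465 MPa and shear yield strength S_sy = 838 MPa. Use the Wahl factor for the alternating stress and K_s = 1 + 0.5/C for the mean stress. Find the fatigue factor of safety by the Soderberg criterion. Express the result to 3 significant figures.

C = D/d = 46.0/7.8 = 5.8974; K_W = (4C−1)/(4C−4)+0.615/C = 1.2574; K_s = 1+0.5/C = 1.0848
F_a = (F_max−F_min)/2 = 65 N; F_m = (F_max+F_min)/2 = 230 N
τ_a = K_W·8F_aD/(πd³) = 1.2574 × 16.045 = 20.175 MPa
τ_m = K_s·8F_mD/(πd³) = 1.0848 × 56.773 = 61.586 MPa
Soderberg: 1/n_f = τ_a/S_se + τ_m/S_sy = 20.175/465 + 61.586/838 = 0.04339 + 0.07349 = 0.11688
n_f = 1/0.11688 = 8.556

8.56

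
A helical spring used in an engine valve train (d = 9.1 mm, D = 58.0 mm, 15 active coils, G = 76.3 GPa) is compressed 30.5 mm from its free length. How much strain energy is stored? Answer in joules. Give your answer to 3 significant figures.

k = Gd⁴/(8D³N_a) = (76.3×10³)(9.1⁴)/(8·58.0³·15) = 22.347 N/mm
U = ½kδ² = 0.5 × 22.347 × 30.5² = 10394 N·mm = 10.394 J

10.4 J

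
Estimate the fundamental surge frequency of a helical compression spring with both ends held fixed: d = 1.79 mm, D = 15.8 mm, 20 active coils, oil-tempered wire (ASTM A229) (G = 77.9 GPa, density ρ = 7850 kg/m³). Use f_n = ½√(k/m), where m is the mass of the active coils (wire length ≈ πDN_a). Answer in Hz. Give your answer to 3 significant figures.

k = Gd⁴/(8D³N_a) = (77.9×10³)(1.79⁴)/(8·15.8³·20) = 1.2672 N/mm = 1267.2 N/m
Wire length L = πDN_a = π·15.8·20 = 992.74 mm
m = ρ·(πd²/4)·L = 7850 × 2.5165×10⁻⁶ m² × 0.99274 m = 0.019611 kg
f_n = ½√(k/m) = 0.5·√(1267.2/0.019611) = 0.5·√(64618) = 127.1 Hz

127 Hz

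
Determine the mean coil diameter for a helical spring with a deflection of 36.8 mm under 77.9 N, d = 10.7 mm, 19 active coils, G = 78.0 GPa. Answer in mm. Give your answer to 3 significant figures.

Required rate k = F/δ = 77.9/36.8 = 2.1168 N/mm
D = (Gd⁴/(8N_a·k))^(1/3) = (78.0×10³·10.7⁴/(8·19·2.1168))^(1/3)
  = (3.17758e+06)^(1/3) = 147.0163 mm

147 mm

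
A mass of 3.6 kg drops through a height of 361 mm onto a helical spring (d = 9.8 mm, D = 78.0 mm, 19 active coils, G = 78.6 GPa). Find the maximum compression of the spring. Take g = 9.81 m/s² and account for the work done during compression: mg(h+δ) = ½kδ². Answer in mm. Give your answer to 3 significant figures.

54.0 mm

k = Gd⁴/(8D³N_a) = (78.6×10³)(9.8⁴)/(8·78.0³·19) = 10.051 N/mm
W = mg = 3.6 × 9.81 = 35.316 N
½kδ² − Wδ − Wh = 0 → δ = (W + √(W² + 2kWh))/k
δ = (35.316 + √(1247.2 + 256276))/10.051 = (35.316 + 507.47)/10.051 = 54.004 mm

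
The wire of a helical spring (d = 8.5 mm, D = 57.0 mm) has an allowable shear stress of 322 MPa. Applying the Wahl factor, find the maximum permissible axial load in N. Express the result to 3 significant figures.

1110 N

C = D/d = 57.0/8.5 = 6.7059
K_W = (4C−1)/(4C−4) + 0.615/C = 25.824/22.824 + 0.0917 = 1.2232
τ_max = K·8FD/(πd³) → F_max = τ_allow·πd³/(8DK)
F_max = 322·π·8.5³/(8·57.0·1.2232) = 6.2124e+05/557.76 = 1113.8 N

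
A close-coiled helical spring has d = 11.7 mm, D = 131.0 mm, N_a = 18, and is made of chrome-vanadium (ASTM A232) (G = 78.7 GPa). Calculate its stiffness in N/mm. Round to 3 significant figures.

k = Gd⁴/(8D³N_a) = (78.7×10³ × 11.7⁴) / (8 × 131.0³ × 18)
  = 1.47475e+09 / 3.23725e+08 = 4.5556 N/mm

4.56 N/mm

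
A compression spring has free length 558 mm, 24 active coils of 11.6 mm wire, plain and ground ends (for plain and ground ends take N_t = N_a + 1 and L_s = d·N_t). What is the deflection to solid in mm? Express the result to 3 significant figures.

268 mm

N_t = 25; L_s = 11.6·25 = 290 mm
δ_solid = L₀ − L_s = 558 − 290 = 268 mm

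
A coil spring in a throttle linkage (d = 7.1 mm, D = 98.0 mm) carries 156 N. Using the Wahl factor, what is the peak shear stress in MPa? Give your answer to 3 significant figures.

120 MPa

Spring index C = D/d = 98.0/7.1 = 13.8028
K_W = (4C−1)/(4C−4) + 0.615/C = 54.211/51.211 + 0.0446 = 1.1031
τ₀ = 8FD/(πd³) = 8·156·98.0/(π·7.1³) = 122304/1124.4 = 108.77 MPa
τ_max = K·τ₀ = 1.1031 × 108.77 = 119.99 MPa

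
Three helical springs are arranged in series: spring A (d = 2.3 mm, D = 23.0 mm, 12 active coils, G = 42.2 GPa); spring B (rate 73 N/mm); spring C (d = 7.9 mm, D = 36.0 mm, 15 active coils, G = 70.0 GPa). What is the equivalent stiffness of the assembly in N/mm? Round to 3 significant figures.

0.977 N/mm

k_A = Gd⁴/(8D³N_a) = (42.2×10³)(2.3⁴)/(8·23.0³·12) = 1.011 N/mm
k_C = Gd⁴/(8D³N_a) = (70.0×10³)(7.9⁴)/(8·36.0³·15) = 48.699 N/mm
Series: 1/k_eq = 1/1.011 + 1/73 + 1/48.699 = 1.0233; k_eq = 0.97722 N/mm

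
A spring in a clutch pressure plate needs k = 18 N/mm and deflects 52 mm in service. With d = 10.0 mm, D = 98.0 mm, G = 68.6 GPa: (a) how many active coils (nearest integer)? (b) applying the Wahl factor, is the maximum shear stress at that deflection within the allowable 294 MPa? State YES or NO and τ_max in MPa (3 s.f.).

(a) 5 coils; (b) YES, τ_max = 271 MPa

N_a = Gd⁴/(8D³k) = (68.6×10³)(10.0⁴)/(8·98.0³·18) = 5.062 → N_a = 5
Actual rate k = Gd⁴/(8D³·5) = 18.222 N/mm
Working load F = kδ = 18.222·52 = 947.52 N
C = 98.0/10.0 = 9.8000; K_W = (4C−1)/(4C−4)+0.615/C = 1.1480
τ_max = K_W·8FD/(πd³) = 1.1480·236.46 = 271.45 MPa
τ_max ≤ 294 MPa → acceptable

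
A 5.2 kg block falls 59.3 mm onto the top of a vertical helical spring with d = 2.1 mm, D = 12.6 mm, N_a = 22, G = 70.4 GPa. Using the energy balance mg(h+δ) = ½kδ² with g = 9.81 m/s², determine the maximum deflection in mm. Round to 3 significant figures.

54.7 mm

k = Gd⁴/(8D³N_a) = (70.4×10³)(2.1⁴)/(8·12.6³·22) = 3.8889 N/mm
W = mg = 5.2 × 9.81 = 51.012 N
½kδ² − Wδ − Wh = 0 → δ = (W + √(W² + 2kWh))/k
δ = (51.012 + √(2602.2 + 23527.9))/3.8889 = (51.012 + 161.65)/3.8889 = 54.684 mm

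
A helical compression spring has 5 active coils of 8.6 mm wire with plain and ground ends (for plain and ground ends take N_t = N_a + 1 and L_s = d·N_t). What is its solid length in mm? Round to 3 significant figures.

51.6 mm

plain and ground ends: N_t = N_a + 1 = 5 + 1 = 6
L_s = d·N_t = 8.6 × 6 = 51.6 mm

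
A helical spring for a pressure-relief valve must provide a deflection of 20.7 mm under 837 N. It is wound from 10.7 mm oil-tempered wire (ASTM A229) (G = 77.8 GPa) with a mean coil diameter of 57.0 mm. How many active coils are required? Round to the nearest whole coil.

Required rate k = F/δ = 837/20.7 = 40.435 N/mm
N_a = Gd⁴/(8D³k) = (77.8×10³ × 10.7⁴)/(8 × 57.0³ × 40.435)
    = 1.0198e+09 / 5.99059e+07 = 17.02 → 17 coils

17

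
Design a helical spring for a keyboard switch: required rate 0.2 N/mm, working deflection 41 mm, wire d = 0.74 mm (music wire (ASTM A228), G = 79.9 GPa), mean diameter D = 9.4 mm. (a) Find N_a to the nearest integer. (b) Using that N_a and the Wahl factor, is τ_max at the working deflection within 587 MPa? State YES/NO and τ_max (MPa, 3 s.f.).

(a) 18 coils; (b) YES, τ_max = 540 MPa

N_a = Gd⁴/(8D³k) = (79.9×10³)(0.74⁴)/(8·9.4³·0.2) = 18.03 → N_a = 18
Actual rate k = Gd⁴/(8D³·18) = 0.20032 N/mm
Working load F = kδ = 0.20032·41 = 8.2132 N
C = 9.4/0.74 = 12.7027; K_W = (4C−1)/(4C−4)+0.615/C = 1.1125
τ_max = K_W·8FD/(πd³) = 1.1125·485.16 = 539.74 MPa
τ_max ≤ 587 MPa → acceptable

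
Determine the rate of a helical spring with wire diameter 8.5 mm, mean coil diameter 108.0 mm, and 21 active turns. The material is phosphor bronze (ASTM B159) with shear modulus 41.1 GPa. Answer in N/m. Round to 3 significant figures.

k = Gd⁴/(8D³N_a) = (41.1×10³ × 8.5⁴) / (8 × 108.0³ × 21)
  = 2.14545e+08 / 2.11632e+08 = 1.0138 N/mm = 1013.8 N/m

1010 N/m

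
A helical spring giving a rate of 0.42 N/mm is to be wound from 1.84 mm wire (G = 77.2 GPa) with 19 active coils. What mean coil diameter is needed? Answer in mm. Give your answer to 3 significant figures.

24.0 mm

D = (Gd⁴/(8N_a·k))^(1/3) = (77.2×10³·1.84⁴/(8·19·0.42))^(1/3)
  = (13861)^(1/3) = 24.0214 mm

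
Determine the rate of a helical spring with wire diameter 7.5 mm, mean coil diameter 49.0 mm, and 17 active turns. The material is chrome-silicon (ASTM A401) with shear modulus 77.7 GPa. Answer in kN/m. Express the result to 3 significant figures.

k = Gd⁴/(8D³N_a) = (77.7×10³ × 7.5⁴) / (8 × 49.0³ × 17)
  = 2.45848e+08 / 1.60003e+07 = 15.365 N/mm

15.4 kN/m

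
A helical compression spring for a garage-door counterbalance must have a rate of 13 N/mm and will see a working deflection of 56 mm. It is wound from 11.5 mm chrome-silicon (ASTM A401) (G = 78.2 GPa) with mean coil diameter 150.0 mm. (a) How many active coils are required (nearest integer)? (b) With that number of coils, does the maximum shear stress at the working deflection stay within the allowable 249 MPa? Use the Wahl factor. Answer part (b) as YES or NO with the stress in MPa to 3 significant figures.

N_a = Gd⁴/(8D³k) = (78.2×10³)(11.5⁴)/(8·150.0³·13) = 3.897 → N_a = 4
Actual rate k = Gd⁴/(8D³·4) = 12.664 N/mm
Working load F = kδ = 12.664·56 = 709.19 N
C = 150.0/11.5 = 13.0435; K_W = (4C−1)/(4C−4)+0.615/C = 1.1094
τ_max = K_W·8FD/(πd³) = 1.1094·178.11 = 197.61 MPa
τ_max ≤ 249 MPa → acceptable

(a) 4 coils; (b) YES, τ_max = 198 MPa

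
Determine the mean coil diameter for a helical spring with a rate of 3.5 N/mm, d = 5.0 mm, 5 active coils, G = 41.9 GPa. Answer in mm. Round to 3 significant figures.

D = (Gd⁴/(8N_a·k))^(1/3) = (41.9×10³·5.0⁴/(8·5·3.5))^(1/3)
  = (187054)^(1/3) = 57.1903 mm

57.2 mm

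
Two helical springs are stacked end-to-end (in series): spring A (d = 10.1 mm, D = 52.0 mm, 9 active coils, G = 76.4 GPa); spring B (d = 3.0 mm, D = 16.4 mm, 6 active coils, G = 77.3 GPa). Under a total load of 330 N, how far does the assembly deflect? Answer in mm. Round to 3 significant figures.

15.4 mm

k_A = Gd⁴/(8D³N_a) = (76.4×10³)(10.1⁴)/(8·52.0³·9) = 78.53 N/mm
k_B = Gd⁴/(8D³N_a) = (77.3×10³)(3.0⁴)/(8·16.4³·6) = 29.573 N/mm
Series: 1/k_eq = 1/78.53 + 1/29.573 = 0.046549; k_eq = 21.483 N/mm
δ = F/k_eq = 330/21.483 = 15.361 mm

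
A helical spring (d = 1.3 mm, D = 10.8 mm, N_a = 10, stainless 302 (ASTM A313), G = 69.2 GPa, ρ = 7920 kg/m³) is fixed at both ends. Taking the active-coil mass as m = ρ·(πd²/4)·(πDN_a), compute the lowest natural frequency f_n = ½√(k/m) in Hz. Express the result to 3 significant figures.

371 Hz

k = Gd⁴/(8D³N_a) = (69.2×10³)(1.3⁴)/(8·10.8³·10) = 1.9612 N/mm = 1961.2 N/m
Wire length L = πDN_a = π·10.8·10 = 339.29 mm
m = ρ·(πd²/4)·L = 7920 × 1.3273×10⁻⁶ m² × 0.33929 m = 0.0035668 kg
f_n = ½√(k/m) = 0.5·√(1961.2/0.0035668) = 0.5·√(5.4985e+05) = 370.76 Hz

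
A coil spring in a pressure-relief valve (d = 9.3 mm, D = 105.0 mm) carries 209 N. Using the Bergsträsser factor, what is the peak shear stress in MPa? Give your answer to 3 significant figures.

77.7 MPa

Spring index C = D/d = 105.0/9.3 = 11.2903
K_B = (4C+2)/(4C−3) = 47.161/42.161 = 1.1186
τ₀ = 8FD/(πd³) = 8·209·105.0/(π·9.3³) = 175560/2527 = 69.475 MPa
τ_max = K·τ₀ = 1.1186 × 69.475 = 77.714 MPa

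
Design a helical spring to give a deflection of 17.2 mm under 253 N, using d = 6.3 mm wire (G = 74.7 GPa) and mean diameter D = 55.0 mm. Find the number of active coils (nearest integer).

Required rate k = F/δ = 253/17.2 = 14.709 N/mm
N_a = Gd⁴/(8D³k) = (74.7×10³ × 6.3⁴)/(8 × 55.0³ × 14.709)
    = 1.17675e+08 / 1.95781e+07 = 6.011 → 6 coils

6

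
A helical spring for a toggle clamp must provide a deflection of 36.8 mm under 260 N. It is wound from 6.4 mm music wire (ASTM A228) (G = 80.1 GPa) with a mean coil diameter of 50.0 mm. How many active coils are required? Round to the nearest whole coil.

Required rate k = F/δ = 260/36.8 = 7.0652 N/mm
N_a = Gd⁴/(8D³k) = (80.1×10³ × 6.4⁴)/(8 × 50.0³ × 7.0652)
    = 1.34386e+08 / 7.06522e+06 = 19.02 → 19 coils

19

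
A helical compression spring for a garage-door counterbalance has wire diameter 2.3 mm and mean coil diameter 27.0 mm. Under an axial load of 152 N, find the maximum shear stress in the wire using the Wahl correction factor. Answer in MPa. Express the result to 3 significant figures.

Spring index C = D/d = 27.0/2.3 = 11.7391
K_W = (4C−1)/(4C−4) + 0.615/C = 45.957/42.957 + 0.0524 = 1.1222
τ₀ = 8FD/(πd³) = 8·152·27.0/(π·2.3³) = 32832/38.224 = 858.94 MPa
τ_max = K·τ₀ = 1.1222 × 858.94 = 963.93 MPa

964 MPa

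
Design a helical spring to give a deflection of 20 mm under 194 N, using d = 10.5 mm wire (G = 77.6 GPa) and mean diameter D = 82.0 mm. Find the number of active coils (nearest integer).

Required rate k = F/δ = 194/20 = 9.7 N/mm
N_a = Gd⁴/(8D³k) = (77.6×10³ × 10.5⁴)/(8 × 82.0³ × 9.7)
    = 9.43233e+08 / 4.27862e+07 = 22.05 → 22 coils

22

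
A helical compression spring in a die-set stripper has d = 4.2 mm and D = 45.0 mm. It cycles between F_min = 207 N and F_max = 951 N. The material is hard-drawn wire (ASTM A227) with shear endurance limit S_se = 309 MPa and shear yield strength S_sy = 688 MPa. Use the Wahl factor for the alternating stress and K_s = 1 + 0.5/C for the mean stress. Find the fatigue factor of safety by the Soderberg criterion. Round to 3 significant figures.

0.288

C = D/d = 45.0/4.2 = 10.7143; K_W = (4C−1)/(4C−4)+0.615/C = 1.1346; K_s = 1+0.5/C = 1.0467
F_a = (F_max−F_min)/2 = 372 N; F_m = (F_max+F_min)/2 = 579 N
τ_a = K_W·8F_aD/(πd³) = 1.1346 × 575.37 = 652.82 MPa
τ_m = K_s·8F_mD/(πd³) = 1.0467 × 895.54 = 937.33 MPa
Soderberg: 1/n_f = τ_a/S_se + τ_m/S_sy = 652.82/309 + 937.33/688 = 2.11268 + 1.36240 = 3.4751
n_f = 1/3.4751 = 0.2878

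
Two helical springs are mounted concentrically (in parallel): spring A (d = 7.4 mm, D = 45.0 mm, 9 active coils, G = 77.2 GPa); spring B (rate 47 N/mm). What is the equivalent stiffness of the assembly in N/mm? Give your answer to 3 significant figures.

82.3 N/mm

k_A = Gd⁴/(8D³N_a) = (77.2×10³)(7.4⁴)/(8·45.0³·9) = 35.284 N/mm
Parallel: k_eq = 35.284 + 47 = 82.284 N/mm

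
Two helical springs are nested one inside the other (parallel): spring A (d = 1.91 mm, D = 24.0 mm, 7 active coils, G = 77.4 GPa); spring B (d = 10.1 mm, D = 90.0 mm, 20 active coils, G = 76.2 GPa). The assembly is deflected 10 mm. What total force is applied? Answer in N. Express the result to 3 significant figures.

81.3 N

k_A = Gd⁴/(8D³N_a) = (77.4×10³)(1.91⁴)/(8·24.0³·7) = 1.3306 N/mm
k_B = Gd⁴/(8D³N_a) = (76.2×10³)(10.1⁴)/(8·90.0³·20) = 6.7982 N/mm
Parallel: k_eq = 1.3306 + 6.7982 = 8.1288 N/mm
F = k_eq·δ = 8.1288·10 = 81.288 N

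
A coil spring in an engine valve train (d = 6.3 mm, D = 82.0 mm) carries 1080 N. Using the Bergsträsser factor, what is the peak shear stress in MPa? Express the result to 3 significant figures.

994 MPa

Spring index C = D/d = 82.0/6.3 = 13.0159
K_B = (4C+2)/(4C−3) = 54.063/49.063 = 1.1019
τ₀ = 8FD/(πd³) = 8·1080·82.0/(π·6.3³) = 708480/785.55 = 901.9 MPa
τ_max = K·τ₀ = 1.1019 × 901.9 = 993.81 MPa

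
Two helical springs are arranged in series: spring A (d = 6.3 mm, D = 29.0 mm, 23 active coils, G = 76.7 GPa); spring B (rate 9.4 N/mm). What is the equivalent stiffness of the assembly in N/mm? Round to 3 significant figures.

6.97 N/mm

k_A = Gd⁴/(8D³N_a) = (76.7×10³)(6.3⁴)/(8·29.0³·23) = 26.924 N/mm
Series: 1/k_eq = 1/26.924 + 1/9.4 = 0.14352; k_eq = 6.9675 N/mm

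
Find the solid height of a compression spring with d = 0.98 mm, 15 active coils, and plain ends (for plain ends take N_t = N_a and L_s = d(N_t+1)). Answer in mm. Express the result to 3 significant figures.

plain ends: N_t = N_a = 15
L_s = d·(N_t+1) = 0.98 × 16 = 15.68 mm

15.7 mm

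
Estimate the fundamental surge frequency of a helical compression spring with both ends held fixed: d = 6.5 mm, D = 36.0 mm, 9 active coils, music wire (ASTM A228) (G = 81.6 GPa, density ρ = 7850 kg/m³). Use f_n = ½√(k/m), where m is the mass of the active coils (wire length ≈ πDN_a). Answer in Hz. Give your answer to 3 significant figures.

k = Gd⁴/(8D³N_a) = (81.6×10³)(6.5⁴)/(8·36.0³·9) = 43.361 N/mm = 43361 N/m
Wire length L = πDN_a = π·36.0·9 = 1017.9 mm
m = ρ·(πd²/4)·L = 7850 × 33.183×10⁻⁶ m² × 1.0179 m = 0.26514 kg
f_n = ½√(k/m) = 0.5·√(43361/0.26514) = 0.5·√(1.6354e+05) = 202.2 Hz

202 Hz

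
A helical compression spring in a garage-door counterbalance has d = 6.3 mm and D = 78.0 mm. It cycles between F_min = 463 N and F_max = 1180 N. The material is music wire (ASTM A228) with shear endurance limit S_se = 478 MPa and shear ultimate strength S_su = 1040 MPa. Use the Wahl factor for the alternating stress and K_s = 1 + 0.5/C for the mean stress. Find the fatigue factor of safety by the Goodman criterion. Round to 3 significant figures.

C = D/d = 78.0/6.3 = 12.3810; K_W = (4C−1)/(4C−4)+0.615/C = 1.1156; K_s = 1+0.5/C = 1.0404
F_a = (F_max−F_min)/2 = 358.5 N; F_m = (F_max+F_min)/2 = 821.5 N
τ_a = K_W·8F_aD/(πd³) = 1.1156 × 284.78 = 317.69 MPa
τ_m = K_s·8F_mD/(πd³) = 1.0404 × 652.56 = 678.91 MPa
Goodman: 1/n_f = τ_a/S_se + τ_m/S_su = 317.69/478 + 678.91/1040 = 0.66462 + 0.65280 = 1.3174
n_f = 1/1.3174 = 0.7591

0.759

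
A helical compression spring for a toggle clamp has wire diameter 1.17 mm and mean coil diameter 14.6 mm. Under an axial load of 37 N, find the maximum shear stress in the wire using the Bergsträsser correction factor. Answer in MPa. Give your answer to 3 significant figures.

Spring index C = D/d = 14.6/1.17 = 12.4786
K_B = (4C+2)/(4C−3) = 51.915/46.915 = 1.1066
τ₀ = 8FD/(πd³) = 8·37·14.6/(π·1.17³) = 4321.6/5.0316 = 858.89 MPa
τ_max = K·τ₀ = 1.1066 × 858.89 = 950.43 MPa

950 MPa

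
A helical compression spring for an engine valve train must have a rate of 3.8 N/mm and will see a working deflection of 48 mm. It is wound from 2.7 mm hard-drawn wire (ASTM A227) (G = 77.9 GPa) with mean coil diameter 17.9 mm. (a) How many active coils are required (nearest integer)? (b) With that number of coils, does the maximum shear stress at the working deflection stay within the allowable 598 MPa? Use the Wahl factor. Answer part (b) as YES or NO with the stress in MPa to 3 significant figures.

N_a = Gd⁴/(8D³k) = (77.9×10³)(2.7⁴)/(8·17.9³·3.8) = 23.74 → N_a = 24
Actual rate k = Gd⁴/(8D³·24) = 3.7595 N/mm
Working load F = kδ = 3.7595·48 = 180.46 N
C = 17.9/2.7 = 6.6296; K_W = (4C−1)/(4C−4)+0.615/C = 1.2260
τ_max = K_W·8FD/(πd³) = 1.2260·417.9 = 512.34 MPa
τ_max ≤ 598 MPa → acceptable

(a) 24 coils; (b) YES, τ_max = 512 MPa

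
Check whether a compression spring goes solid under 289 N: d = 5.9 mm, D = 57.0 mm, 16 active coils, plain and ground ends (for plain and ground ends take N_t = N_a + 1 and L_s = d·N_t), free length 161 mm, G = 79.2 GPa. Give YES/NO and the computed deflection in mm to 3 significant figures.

k = Gd⁴/(8D³N_a) = (79.2×10³)(5.9⁴)/(8·57.0³·16) = 4.0485 N/mm
N_t = 17; L_s = 5.9·17 = 100.3 mm; δ_solid = L₀ − L_s = 161 − 100.3 = 60.7 mm
δ = F/k = 289/4.0485 = 71.384 mm
δ ≥ δ_solid → spring goes solid

YES, δ = 71.4 mm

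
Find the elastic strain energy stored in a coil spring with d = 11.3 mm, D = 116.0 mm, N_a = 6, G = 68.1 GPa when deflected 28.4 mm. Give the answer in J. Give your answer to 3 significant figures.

k = Gd⁴/(8D³N_a) = (68.1×10³)(11.3⁴)/(8·116.0³·6) = 14.82 N/mm
U = ½kδ² = 0.5 × 14.82 × 28.4² = 5976.6 N·mm = 5.9766 J

5.98 J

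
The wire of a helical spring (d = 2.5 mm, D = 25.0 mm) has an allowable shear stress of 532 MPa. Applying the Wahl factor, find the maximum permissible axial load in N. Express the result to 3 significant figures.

114 N

C = D/d = 25.0/2.5 = 10.0000
K_W = (4C−1)/(4C−4) + 0.615/C = 39.000/36.000 + 0.0615 = 1.1448
τ_max = K·8FD/(πd³) → F_max = τ_allow·πd³/(8DK)
F_max = 532·π·2.5³/(8·25.0·1.1448) = 26114/228.97 = 114.05 N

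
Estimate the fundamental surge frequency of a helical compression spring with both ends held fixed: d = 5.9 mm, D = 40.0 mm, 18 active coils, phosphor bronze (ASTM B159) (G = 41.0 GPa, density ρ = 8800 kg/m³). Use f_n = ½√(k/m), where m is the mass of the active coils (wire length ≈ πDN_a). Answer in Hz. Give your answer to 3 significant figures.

k = Gd⁴/(8D³N_a) = (41.0×10³)(5.9⁴)/(8·40.0³·18) = 5.3908 N/mm = 5390.8 N/m
Wire length L = πDN_a = π·40.0·18 = 2261.9 mm
m = ρ·(πd²/4)·L = 8800 × 27.34×10⁻⁶ m² × 2.2619 m = 0.5442 kg
f_n = ½√(k/m) = 0.5·√(5390.8/0.5442) = 0.5·√(9905.8) = 49.764 Hz

49.8 Hz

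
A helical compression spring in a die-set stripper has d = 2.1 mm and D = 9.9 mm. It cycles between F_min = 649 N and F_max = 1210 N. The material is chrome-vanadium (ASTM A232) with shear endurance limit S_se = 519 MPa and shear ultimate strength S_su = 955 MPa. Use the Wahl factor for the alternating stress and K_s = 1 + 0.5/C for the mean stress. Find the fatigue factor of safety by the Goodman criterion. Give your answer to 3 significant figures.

C = D/d = 9.9/2.1 = 4.7143; K_W = (4C−1)/(4C−4)+0.615/C = 1.3324; K_s = 1+0.5/C = 1.1061
F_a = (F_max−F_min)/2 = 280.5 N; F_m = (F_max+F_min)/2 = 929.5 N
τ_a = K_W·8F_aD/(πd³) = 1.3324 × 763.57 = 1017.4 MPa
τ_m = K_s·8F_mD/(πd³) = 1.1061 × 2530.3 = 2798.6 MPa
Goodman: 1/n_f = τ_a/S_se + τ_m/S_su = 1017.4/519 + 2798.6/955 = 1.96024 + 2.93050 = 4.8907
n_f = 1/4.8907 = 0.2045

0.204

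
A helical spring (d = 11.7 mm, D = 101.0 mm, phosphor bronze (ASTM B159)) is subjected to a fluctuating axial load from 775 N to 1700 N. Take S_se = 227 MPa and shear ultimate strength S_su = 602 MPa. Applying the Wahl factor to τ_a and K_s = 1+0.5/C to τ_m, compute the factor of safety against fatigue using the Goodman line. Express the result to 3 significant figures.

C = D/d = 101.0/11.7 = 8.6325; K_W = (4C−1)/(4C−4)+0.615/C = 1.1695; K_s = 1+0.5/C = 1.0579
F_a = (F_max−F_min)/2 = 462.5 N; F_m = (F_max+F_min)/2 = 1237.5 N
τ_a = K_W·8F_aD/(πd³) = 1.1695 × 74.27 = 86.86 MPa
τ_m = K_s·8F_mD/(πd³) = 1.0579 × 198.72 = 210.23 MPa
Goodman: 1/n_f = τ_a/S_se + τ_m/S_su = 86.86/227 + 210.23/602 = 0.38264 + 0.34923 = 0.73187
n_f = 1/0.73187 = 1.366

1.37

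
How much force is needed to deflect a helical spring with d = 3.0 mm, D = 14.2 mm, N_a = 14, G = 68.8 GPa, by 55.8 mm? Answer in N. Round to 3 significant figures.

970 N

k = Gd⁴/(8D³N_a) = (68.8×10³)(3.0⁴)/(8·14.2³·14) = 17.378 N/mm
F = k·δ = 17.378 × 55.8 = 969.67 N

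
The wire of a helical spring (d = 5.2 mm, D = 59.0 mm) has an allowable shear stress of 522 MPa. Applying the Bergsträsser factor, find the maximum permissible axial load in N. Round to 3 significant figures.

437 N

C = D/d = 59.0/5.2 = 11.3462
K_B = (4C+2)/(4C−3) = 47.385/42.385 = 1.1180
τ_max = K·8FD/(πd³) → F_max = τ_allow·πd³/(8DK)
F_max = 522·π·5.2³/(8·59.0·1.1180) = 2.3058e+05/527.68 = 436.98 N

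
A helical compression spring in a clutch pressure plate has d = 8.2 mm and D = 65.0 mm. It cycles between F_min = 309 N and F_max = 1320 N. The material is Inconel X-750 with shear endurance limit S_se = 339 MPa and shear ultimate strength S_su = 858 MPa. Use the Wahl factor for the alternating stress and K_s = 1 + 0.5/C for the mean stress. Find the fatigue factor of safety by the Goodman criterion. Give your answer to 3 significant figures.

1.20

C = D/d = 65.0/8.2 = 7.9268; K_W = (4C−1)/(4C−4)+0.615/C = 1.1859; K_s = 1+0.5/C = 1.0631
F_a = (F_max−F_min)/2 = 505.5 N; F_m = (F_max+F_min)/2 = 814.5 N
τ_a = K_W·8F_aD/(πd³) = 1.1859 × 151.75 = 179.96 MPa
τ_m = K_s·8F_mD/(πd³) = 1.0631 × 244.51 = 259.94 MPa
Goodman: 1/n_f = τ_a/S_se + τ_m/S_su = 179.96/339 + 259.94/858 = 0.53084 + 0.30296 = 0.8338
n_f = 1/0.8338 = 1.199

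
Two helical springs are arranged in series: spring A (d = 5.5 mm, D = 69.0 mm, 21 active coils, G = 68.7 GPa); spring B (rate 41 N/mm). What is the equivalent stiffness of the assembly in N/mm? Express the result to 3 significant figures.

1.11 N/mm

k_A = Gd⁴/(8D³N_a) = (68.7×10³)(5.5⁴)/(8·69.0³·21) = 1.1391 N/mm
Series: 1/k_eq = 1/1.1391 + 1/41 = 0.9023; k_eq = 1.1083 N/mm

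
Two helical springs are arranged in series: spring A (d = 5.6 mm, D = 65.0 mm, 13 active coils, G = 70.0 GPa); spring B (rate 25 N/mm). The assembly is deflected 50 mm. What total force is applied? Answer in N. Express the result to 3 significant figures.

k_A = Gd⁴/(8D³N_a) = (70.0×10³)(5.6⁴)/(8·65.0³·13) = 2.4103 N/mm
Series: 1/k_eq = 1/2.4103 + 1/25 = 0.45488; k_eq = 2.1984 N/mm
F = k_eq·δ = 2.1984·50 = 109.92 N

110 N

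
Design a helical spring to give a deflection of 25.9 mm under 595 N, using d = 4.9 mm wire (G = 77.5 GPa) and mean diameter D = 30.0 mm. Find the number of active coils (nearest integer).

9

Required rate k = F/δ = 595/25.9 = 22.973 N/mm
N_a = Gd⁴/(8D³k) = (77.5×10³ × 4.9⁴)/(8 × 30.0³ × 22.973)
    = 4.46772e+07 / 4.96216e+06 = 9.004 → 9 coils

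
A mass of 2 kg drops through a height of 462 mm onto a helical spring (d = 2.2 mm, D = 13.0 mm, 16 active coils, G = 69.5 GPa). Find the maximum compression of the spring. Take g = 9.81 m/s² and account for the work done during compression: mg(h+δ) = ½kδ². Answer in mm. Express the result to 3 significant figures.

k = Gd⁴/(8D³N_a) = (69.5×10³)(2.2⁴)/(8·13.0³·16) = 5.7894 N/mm
W = mg = 2 × 9.81 = 19.62 N
½kδ² − Wδ − Wh = 0 → δ = (W + √(W² + 2kWh))/k
δ = (19.62 + √(384.94 + 104956))/5.7894 = (19.62 + 324.56)/5.7894 = 59.45 mm

59.5 mm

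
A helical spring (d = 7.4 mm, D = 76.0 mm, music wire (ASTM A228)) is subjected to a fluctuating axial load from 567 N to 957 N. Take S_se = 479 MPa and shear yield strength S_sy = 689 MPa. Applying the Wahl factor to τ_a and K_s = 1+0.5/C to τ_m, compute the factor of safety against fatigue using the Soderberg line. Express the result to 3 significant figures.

1.29

C = D/d = 76.0/7.4 = 10.2703; K_W = (4C−1)/(4C−4)+0.615/C = 1.1408; K_s = 1+0.5/C = 1.0487
F_a = (F_max−F_min)/2 = 195 N; F_m = (F_max+F_min)/2 = 762 N
τ_a = K_W·8F_aD/(πd³) = 1.1408 × 93.131 = 106.24 MPa
τ_m = K_s·8F_mD/(πd³) = 1.0487 × 363.93 = 381.64 MPa
Soderberg: 1/n_f = τ_a/S_se + τ_m/S_sy = 106.24/479 + 381.64/689 = 0.22180 + 0.55391 = 0.77571
n_f = 1/0.77571 = 1.289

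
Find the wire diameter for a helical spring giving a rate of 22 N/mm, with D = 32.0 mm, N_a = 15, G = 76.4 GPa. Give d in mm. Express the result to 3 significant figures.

d = (8D³N_a·k / G)^(1/4) = (8·32.0³·15·22 / (76.4×10³))^0.25
  = (1132.3)^0.25 = 5.8008 mm

5.80 mm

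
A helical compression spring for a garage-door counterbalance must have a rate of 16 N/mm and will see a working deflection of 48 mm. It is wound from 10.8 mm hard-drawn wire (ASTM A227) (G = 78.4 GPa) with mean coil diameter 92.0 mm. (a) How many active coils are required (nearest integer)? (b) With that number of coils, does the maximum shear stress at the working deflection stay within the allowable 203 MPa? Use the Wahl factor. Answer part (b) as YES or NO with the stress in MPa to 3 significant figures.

(a) 11 coils; (b) YES, τ_max = 163 MPa

N_a = Gd⁴/(8D³k) = (78.4×10³)(10.8⁴)/(8·92.0³·16) = 10.7 → N_a = 11
Actual rate k = Gd⁴/(8D³·11) = 15.566 N/mm
Working load F = kδ = 15.566·48 = 747.15 N
C = 92.0/10.8 = 8.5185; K_W = (4C−1)/(4C−4)+0.615/C = 1.1719
τ_max = K_W·8FD/(πd³) = 1.1719·138.95 = 162.84 MPa
τ_max ≤ 203 MPa → acceptable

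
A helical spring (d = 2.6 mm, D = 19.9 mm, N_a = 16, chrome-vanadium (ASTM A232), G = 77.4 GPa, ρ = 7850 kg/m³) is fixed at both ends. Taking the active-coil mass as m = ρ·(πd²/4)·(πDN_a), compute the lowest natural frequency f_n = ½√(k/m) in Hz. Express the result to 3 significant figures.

k = Gd⁴/(8D³N_a) = (77.4×10³)(2.6⁴)/(8·19.9³·16) = 3.5064 N/mm = 3506.4 N/m
Wire length L = πDN_a = π·19.9·16 = 1000.3 mm
m = ρ·(πd²/4)·L = 7850 × 5.3093×10⁻⁶ m² × 1.0003 m = 0.04169 kg
f_n = ½√(k/m) = 0.5·√(3506.4/0.04169) = 0.5·√(84108) = 145.01 Hz

145 Hz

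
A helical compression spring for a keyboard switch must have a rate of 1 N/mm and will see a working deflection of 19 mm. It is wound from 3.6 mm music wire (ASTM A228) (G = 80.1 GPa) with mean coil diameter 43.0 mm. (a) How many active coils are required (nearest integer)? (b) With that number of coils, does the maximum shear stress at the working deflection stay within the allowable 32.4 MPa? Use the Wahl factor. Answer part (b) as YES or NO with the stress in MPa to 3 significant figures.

N_a = Gd⁴/(8D³k) = (80.1×10³)(3.6⁴)/(8·43.0³·1) = 21.15 → N_a = 21
Actual rate k = Gd⁴/(8D³·21) = 1.0072 N/mm
Working load F = kδ = 1.0072·19 = 19.137 N
C = 43.0/3.6 = 11.9444; K_W = (4C−1)/(4C−4)+0.615/C = 1.1200
τ_max = K_W·8FD/(πd³) = 1.1200·44.914 = 50.305 MPa
τ_max > 32.4 MPa → exceeds allowable

(a) 21 coils; (b) NO, τ_max = 50.3 MPa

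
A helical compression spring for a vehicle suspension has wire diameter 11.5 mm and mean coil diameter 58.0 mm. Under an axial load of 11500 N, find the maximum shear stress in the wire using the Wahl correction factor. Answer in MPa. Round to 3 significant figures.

1460 MPa

Spring index C = D/d = 58.0/11.5 = 5.0435
K_W = (4C−1)/(4C−4) + 0.615/C = 19.174/16.174 + 0.1219 = 1.3074
τ₀ = 8FD/(πd³) = 8·11500·58.0/(π·11.5³) = 5.336e+06/4778 = 1116.8 MPa
τ_max = K·τ₀ = 1.3074 × 1116.8 = 1460.1 MPa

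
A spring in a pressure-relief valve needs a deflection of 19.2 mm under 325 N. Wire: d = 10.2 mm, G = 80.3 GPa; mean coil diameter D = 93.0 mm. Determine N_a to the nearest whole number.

Required rate k = F/δ = 325/19.2 = 16.927 N/mm
N_a = Gd⁴/(8D³k) = (80.3×10³ × 10.2⁴)/(8 × 93.0³ × 16.927)
    = 8.69193e+08 / 1.08923e+08 = 7.98 → 8 coils

8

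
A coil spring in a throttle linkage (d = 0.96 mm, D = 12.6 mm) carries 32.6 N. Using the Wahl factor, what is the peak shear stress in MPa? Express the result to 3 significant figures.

Spring index C = D/d = 12.6/0.96 = 13.1250
K_W = (4C−1)/(4C−4) + 0.615/C = 51.500/48.500 + 0.0469 = 1.1087
τ₀ = 8FD/(πd³) = 8·32.6·12.6/(π·0.96³) = 3286.08/2.7795 = 1182.3 MPa
τ_max = K·τ₀ = 1.1087 × 1182.3 = 1310.8 MPa

1310 MPa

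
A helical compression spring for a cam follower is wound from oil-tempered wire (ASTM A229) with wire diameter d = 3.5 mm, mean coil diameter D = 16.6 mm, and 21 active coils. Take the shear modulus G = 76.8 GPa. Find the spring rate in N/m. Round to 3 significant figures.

15000 N/m

k = Gd⁴/(8D³N_a) = (76.8×10³ × 3.5⁴) / (8 × 16.6³ × 21)
  = 1.15248e+07 / 768482 = 14.997 N/mm = 14997 N/m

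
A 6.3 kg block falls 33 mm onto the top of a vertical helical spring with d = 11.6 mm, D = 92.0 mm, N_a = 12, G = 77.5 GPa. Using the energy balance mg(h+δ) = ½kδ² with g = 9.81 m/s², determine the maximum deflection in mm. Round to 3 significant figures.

k = Gd⁴/(8D³N_a) = (77.5×10³)(11.6⁴)/(8·92.0³·12) = 18.771 N/mm
W = mg = 6.3 × 9.81 = 61.803 N
½kδ² − Wδ − Wh = 0 → δ = (W + √(W² + 2kWh))/k
δ = (61.803 + √(3819.6 + 76568.9))/18.771 = (61.803 + 283.53)/18.771 = 18.397 mm

18.4 mm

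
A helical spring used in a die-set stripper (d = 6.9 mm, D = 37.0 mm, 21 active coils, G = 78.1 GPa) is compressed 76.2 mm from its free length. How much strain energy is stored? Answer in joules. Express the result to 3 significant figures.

60.4 J

k = Gd⁴/(8D³N_a) = (78.1×10³)(6.9⁴)/(8·37.0³·21) = 20.803 N/mm
U = ½kδ² = 0.5 × 20.803 × 76.2² = 60397 N·mm = 60.397 J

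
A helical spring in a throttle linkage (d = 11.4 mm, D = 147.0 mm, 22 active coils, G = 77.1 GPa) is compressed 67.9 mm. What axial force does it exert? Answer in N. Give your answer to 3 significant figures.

158 N

k = Gd⁴/(8D³N_a) = (77.1×10³)(11.4⁴)/(8·147.0³·22) = 2.3292 N/mm
F = k·δ = 2.3292 × 67.9 = 158.15 N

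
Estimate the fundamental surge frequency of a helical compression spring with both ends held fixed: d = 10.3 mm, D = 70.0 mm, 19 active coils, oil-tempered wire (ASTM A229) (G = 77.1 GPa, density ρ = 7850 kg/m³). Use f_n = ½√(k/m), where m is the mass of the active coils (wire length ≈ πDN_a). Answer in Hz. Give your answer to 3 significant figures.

39.0 Hz

k = Gd⁴/(8D³N_a) = (77.1×10³)(10.3⁴)/(8·70.0³·19) = 16.644 N/mm = 16644 N/m
Wire length L = πDN_a = π·70.0·19 = 4178.3 mm
m = ρ·(πd²/4)·L = 7850 × 83.323×10⁻⁶ m² × 4.1783 m = 2.733 kg
f_n = ½√(k/m) = 0.5·√(16644/2.733) = 0.5·√(6090.2) = 39.02 Hz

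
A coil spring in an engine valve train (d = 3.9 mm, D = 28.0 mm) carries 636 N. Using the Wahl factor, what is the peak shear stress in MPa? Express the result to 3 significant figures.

923 MPa

Spring index C = D/d = 28.0/3.9 = 7.1795
K_W = (4C−1)/(4C−4) + 0.615/C = 27.718/24.718 + 0.0857 = 1.2070
τ₀ = 8FD/(πd³) = 8·636·28.0/(π·3.9³) = 142464/186.36 = 764.47 MPa
τ_max = K·τ₀ = 1.2070 × 764.47 = 922.74 MPa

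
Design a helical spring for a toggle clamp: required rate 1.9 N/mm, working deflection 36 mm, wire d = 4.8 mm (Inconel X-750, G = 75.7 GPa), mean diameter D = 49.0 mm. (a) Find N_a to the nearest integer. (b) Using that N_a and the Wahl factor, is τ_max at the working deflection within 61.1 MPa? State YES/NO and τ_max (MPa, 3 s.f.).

N_a = Gd⁴/(8D³k) = (75.7×10³)(4.8⁴)/(8·49.0³·1.9) = 22.47 → N_a = 22
Actual rate k = Gd⁴/(8D³·22) = 1.9407 N/mm
Working load F = kδ = 1.9407·36 = 69.865 N
C = 49.0/4.8 = 10.2083; K_W = (4C−1)/(4C−4)+0.615/C = 1.1417
τ_max = K_W·8FD/(πd³) = 1.1417·78.827 = 89.996 MPa
τ_max > 61.1 MPa → exceeds allowable

(a) 22 coils; (b) NO, τ_max = 90.0 MPa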